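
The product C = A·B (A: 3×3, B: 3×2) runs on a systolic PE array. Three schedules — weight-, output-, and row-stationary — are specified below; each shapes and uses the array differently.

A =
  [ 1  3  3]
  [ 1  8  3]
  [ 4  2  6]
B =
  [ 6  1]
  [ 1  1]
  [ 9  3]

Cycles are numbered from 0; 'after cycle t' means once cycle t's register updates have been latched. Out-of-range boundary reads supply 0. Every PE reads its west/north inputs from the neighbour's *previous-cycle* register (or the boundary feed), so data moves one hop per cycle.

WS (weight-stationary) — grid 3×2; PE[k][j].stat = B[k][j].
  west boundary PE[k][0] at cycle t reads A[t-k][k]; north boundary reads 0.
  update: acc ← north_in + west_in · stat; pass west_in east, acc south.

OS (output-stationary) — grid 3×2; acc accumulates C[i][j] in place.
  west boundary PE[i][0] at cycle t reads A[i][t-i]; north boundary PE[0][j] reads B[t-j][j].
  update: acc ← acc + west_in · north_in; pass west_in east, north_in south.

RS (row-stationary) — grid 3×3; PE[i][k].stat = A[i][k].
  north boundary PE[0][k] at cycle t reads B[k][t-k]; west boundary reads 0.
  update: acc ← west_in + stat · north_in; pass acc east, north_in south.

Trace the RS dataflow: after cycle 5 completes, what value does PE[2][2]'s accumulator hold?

RS 3×3: PE[2][2] cycle-by-cycle (with neighbour feeds):
  [0] (1,2) acc=0 (h:0 v:0)
  [0] (2,1) acc=0 (h:0 v:0)
  [0] (2,2) acc=0 (h:0 v:0)
  [1] (1,2) acc=0 (h:0 v:0)
  [1] (2,1) acc=0 (h:0 v:0)
  [1] (2,2) acc=0 (h:0 v:0)
  [2] (1,2) acc=0 (h:0 v:0)
  [2] (2,1) acc=0 (h:0 v:0)
  [2] (2,2) acc=0 (h:0 v:0)
  [3] (1,2) acc=41 (h:41 v:9)
  [3] (2,1) acc=26 (h:26 v:1)
  [3] (2,2) acc=0 (h:0 v:0)
  [4] (1,2) acc=18 (h:18 v:3)
  [4] (2,1) acc=6 (h:6 v:1)
  [4] (2,2) acc=80 (h:80 v:9)
  [5] (1,2) acc=0 (h:0 v:0)
  [5] (2,1) acc=0 (h:0 v:0)
  [5] (2,2) acc=24 (h:24 v:3)

PE[2][2].acc = 24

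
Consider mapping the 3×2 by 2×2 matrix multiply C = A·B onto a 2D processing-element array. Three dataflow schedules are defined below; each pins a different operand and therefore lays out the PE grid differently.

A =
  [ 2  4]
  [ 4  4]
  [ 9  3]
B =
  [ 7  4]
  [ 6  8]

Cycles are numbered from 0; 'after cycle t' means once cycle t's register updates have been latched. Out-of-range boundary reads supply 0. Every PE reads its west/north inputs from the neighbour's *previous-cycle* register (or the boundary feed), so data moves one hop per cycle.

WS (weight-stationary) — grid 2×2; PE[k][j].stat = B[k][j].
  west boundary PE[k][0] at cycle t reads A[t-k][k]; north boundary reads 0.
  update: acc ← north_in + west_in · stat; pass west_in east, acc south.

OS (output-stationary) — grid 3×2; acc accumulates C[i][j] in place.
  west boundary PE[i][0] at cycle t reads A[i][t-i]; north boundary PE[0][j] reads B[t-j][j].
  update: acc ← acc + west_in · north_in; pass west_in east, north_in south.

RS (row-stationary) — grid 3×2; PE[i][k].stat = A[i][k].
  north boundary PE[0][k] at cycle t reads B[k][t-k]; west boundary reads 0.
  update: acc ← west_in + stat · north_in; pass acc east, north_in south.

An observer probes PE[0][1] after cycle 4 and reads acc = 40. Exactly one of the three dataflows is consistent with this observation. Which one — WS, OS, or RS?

dataflow = OS

WS (2×2 grid), PE[0][1]:
  t=0 PE[0][1]: acc=0 h=0 v=0
  t=1 PE[0][1]: acc=8 h=2 v=8
  t=2 PE[0][1]: acc=16 h=4 v=16
  t=3 PE[0][1]: acc=36 h=9 v=36
  t=4 PE[0][1]: acc=0 h=0 v=0
OS (3×2 grid), PE[0][1]:
  t=0 PE[0][1]: acc=0 h=0 v=0
  t=1 PE[0][1]: acc=8 h=2 v=4
  t=2 PE[0][1]: acc=40 h=4 v=8
  t=3 PE[0][1]: acc=40 h=0 v=0
  t=4 PE[0][1]: acc=40 h=0 v=0
RS (3×2 grid), PE[0][1]:
  t=0 PE[0][1]: acc=0 h=0 v=0
  t=1 PE[0][1]: acc=38 h=38 v=6
  t=2 PE[0][1]: acc=40 h=40 v=8
  t=3 PE[0][1]: acc=0 h=0 v=0
  t=4 PE[0][1]: acc=0 h=0 v=0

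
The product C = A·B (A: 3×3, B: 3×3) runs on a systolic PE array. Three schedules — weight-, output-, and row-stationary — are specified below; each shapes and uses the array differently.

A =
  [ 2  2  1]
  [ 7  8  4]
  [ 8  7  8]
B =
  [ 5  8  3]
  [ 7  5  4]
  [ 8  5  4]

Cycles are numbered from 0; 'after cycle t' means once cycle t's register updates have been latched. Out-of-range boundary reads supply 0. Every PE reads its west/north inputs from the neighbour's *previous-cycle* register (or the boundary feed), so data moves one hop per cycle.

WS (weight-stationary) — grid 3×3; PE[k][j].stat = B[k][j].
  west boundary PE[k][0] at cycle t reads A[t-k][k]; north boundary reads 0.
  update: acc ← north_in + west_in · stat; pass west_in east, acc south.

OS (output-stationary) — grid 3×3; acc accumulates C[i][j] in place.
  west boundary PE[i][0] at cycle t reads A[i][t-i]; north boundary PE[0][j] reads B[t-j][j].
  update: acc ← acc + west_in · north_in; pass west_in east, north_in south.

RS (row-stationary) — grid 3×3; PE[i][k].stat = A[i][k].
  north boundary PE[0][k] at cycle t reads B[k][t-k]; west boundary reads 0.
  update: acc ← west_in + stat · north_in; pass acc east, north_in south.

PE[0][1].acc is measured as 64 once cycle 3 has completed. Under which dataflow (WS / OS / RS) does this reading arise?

— WS: 3×3; PE[0][1] trace:
  step 0 · PE0,1: acc=0; fwd→0 fwd↓0
  step 1 · PE0,1: acc=16; fwd→2 fwd↓16
  step 2 · PE0,1: acc=56; fwd→7 fwd↓56
  step 3 · PE0,1: acc=64; fwd→8 fwd↓64
— OS: 3×3; PE[0][1] trace:
  step 0 · PE0,1: acc=0; fwd→0 fwd↓0
  step 1 · PE0,1: acc=16; fwd→2 fwd↓8
  step 2 · PE0,1: acc=26; fwd→2 fwd↓5
  step 3 · PE0,1: acc=31; fwd→1 fwd↓5
— RS: 3×3; PE[0][1] trace:
  step 0 · PE0,1: acc=0; fwd→0 fwd↓0
  step 1 · PE0,1: acc=24; fwd→24 fwd↓7
  step 2 · PE0,1: acc=26; fwd→26 fwd↓5
  step 3 · PE0,1: acc=14; fwd→14 fwd↓4

dataflow = WS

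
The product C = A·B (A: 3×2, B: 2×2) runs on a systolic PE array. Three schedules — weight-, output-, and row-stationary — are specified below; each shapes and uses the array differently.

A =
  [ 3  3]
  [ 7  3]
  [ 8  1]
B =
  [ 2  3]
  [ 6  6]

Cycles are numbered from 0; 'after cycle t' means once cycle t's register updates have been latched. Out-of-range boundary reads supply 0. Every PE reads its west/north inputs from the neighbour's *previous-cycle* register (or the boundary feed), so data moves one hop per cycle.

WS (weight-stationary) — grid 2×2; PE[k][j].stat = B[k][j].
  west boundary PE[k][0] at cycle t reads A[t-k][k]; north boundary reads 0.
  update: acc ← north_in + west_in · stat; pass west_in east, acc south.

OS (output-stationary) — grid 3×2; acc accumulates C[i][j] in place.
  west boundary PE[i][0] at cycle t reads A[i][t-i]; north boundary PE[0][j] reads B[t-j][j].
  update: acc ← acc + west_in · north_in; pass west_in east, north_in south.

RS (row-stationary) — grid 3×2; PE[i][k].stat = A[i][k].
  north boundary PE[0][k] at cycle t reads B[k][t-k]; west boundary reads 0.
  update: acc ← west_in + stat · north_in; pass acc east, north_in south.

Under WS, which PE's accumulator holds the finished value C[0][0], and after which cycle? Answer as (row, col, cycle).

Under WS, C[0][0] lands at PE[1][0]:
  cycle 0: PE[1][0] → acc 0, east 0, south 0
  cycle 1: PE[1][0] → acc 24, east 3, south 24

(row, col, cycle) = (1, 0, 1)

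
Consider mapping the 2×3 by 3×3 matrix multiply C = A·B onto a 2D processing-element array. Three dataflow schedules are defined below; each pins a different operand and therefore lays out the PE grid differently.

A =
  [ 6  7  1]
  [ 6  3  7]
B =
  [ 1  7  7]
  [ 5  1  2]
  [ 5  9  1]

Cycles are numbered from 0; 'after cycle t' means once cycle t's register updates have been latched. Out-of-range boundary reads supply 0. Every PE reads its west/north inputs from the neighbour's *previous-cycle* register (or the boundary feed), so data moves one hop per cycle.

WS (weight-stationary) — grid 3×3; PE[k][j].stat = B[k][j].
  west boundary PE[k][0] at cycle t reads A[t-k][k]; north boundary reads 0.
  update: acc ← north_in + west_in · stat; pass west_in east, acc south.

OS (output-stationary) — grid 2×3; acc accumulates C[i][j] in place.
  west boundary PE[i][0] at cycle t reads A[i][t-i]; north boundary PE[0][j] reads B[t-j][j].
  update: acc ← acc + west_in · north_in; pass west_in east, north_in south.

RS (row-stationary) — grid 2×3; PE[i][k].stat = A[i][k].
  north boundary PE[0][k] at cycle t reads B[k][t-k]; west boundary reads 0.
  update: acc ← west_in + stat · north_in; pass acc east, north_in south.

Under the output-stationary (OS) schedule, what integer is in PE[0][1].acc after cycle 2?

Tracing OS — 2×3 array, target PE[0][1]:
  t=0 PE[0][0]: acc=6 h=6 v=1
  t=0 PE[0][1]: acc=0 h=0 v=0
  t=1 PE[0][0]: acc=41 h=7 v=5
  t=1 PE[0][1]: acc=42 h=6 v=7
  t=2 PE[0][0]: acc=46 h=1 v=5
  t=2 PE[0][1]: acc=49 h=7 v=1

PE[0][1].acc = 49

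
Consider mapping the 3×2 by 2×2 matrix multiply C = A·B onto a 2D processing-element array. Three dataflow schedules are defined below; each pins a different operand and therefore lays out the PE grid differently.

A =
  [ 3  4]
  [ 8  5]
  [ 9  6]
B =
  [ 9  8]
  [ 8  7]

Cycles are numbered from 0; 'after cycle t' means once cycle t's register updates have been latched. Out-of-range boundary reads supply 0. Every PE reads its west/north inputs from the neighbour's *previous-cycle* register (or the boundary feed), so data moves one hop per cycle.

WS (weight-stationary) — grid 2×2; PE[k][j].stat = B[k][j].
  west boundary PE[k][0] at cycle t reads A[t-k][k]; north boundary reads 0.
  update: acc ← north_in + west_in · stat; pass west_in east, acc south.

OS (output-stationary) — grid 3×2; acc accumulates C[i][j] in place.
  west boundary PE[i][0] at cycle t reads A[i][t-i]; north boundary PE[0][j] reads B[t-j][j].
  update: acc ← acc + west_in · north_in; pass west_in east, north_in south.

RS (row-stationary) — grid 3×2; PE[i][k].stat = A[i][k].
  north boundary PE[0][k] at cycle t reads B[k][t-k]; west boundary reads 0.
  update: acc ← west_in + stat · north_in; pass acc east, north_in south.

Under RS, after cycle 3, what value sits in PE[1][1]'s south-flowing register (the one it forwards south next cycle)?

register = 7

RS (3×2). Following PE[1][1] plus its west/north inputs:
  c0 r0c1: 0 / 0 / 0
  c0 r1c0: 0 / 0 / 0
  c0 r1c1: 0 / 0 / 0
  c1 r0c1: 59 / 59 / 8
  c1 r1c0: 72 / 72 / 9
  c1 r1c1: 0 / 0 / 0
  c2 r0c1: 52 / 52 / 7
  c2 r1c0: 64 / 64 / 8
  c2 r1c1: 112 / 112 / 8
  c3 r0c1: 0 / 0 / 0
  c3 r1c0: 0 / 0 / 0
  c3 r1c1: 99 / 99 / 7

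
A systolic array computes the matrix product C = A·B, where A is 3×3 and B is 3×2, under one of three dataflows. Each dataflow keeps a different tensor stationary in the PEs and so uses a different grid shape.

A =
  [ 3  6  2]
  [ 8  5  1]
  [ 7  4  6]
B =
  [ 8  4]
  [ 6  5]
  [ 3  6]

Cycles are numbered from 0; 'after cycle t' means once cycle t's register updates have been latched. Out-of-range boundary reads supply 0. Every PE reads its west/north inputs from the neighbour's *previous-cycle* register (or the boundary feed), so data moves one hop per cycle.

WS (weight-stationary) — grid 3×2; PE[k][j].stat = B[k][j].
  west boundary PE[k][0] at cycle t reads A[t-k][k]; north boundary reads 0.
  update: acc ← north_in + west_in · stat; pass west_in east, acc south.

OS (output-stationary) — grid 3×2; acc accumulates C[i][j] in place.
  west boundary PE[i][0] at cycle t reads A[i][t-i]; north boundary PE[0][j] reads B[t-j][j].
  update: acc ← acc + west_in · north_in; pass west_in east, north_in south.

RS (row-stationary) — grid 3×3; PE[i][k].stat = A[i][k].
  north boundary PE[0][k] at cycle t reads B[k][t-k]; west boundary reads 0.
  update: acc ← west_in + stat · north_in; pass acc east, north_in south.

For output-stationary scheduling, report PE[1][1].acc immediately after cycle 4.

PE[1][1].acc = 63

OS 3×2: PE[1][1] cycle-by-cycle (with neighbour feeds):
  step 0 · PE0,1: acc=0; fwd→0 fwd↓0
  step 0 · PE1,0: acc=0; fwd→0 fwd↓0
  step 0 · PE1,1: acc=0; fwd→0 fwd↓0
  step 1 · PE0,1: acc=12; fwd→3 fwd↓4
  step 1 · PE1,0: acc=64; fwd→8 fwd↓8
  step 1 · PE1,1: acc=0; fwd→0 fwd↓0
  step 2 · PE0,1: acc=42; fwd→6 fwd↓5
  step 2 · PE1,0: acc=94; fwd→5 fwd↓6
  step 2 · PE1,1: acc=32; fwd→8 fwd↓4
  step 3 · PE0,1: acc=54; fwd→2 fwd↓6
  step 3 · PE1,0: acc=97; fwd→1 fwd↓3
  step 3 · PE1,1: acc=57; fwd→5 fwd↓5
  step 4 · PE0,1: acc=54; fwd→0 fwd↓0
  step 4 · PE1,0: acc=97; fwd→0 fwd↓0
  step 4 · PE1,1: acc=63; fwd→1 fwd↓6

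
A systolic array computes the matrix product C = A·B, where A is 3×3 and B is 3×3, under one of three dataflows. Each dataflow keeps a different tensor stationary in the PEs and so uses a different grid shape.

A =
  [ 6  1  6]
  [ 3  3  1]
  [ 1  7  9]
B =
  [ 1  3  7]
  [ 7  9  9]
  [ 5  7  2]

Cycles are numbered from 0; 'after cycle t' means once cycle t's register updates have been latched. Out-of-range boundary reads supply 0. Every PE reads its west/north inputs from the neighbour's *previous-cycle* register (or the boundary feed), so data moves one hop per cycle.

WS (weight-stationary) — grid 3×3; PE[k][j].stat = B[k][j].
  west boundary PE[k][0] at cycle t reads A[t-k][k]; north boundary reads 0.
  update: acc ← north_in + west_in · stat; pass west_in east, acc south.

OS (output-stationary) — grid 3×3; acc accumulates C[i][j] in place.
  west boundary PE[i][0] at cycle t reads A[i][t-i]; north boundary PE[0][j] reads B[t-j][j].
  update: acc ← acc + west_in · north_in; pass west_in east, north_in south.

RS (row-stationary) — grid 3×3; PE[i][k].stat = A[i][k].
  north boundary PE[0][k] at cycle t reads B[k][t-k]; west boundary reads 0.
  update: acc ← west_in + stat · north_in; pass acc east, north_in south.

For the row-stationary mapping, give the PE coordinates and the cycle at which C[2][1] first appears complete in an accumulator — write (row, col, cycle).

(row, col, cycle) = (2, 2, 5)

Under RS, C[2][1] lands at PE[2][2]:
  step 0 · PE2,2: acc=0; fwd→0 fwd↓0
  step 1 · PE2,2: acc=0; fwd→0 fwd↓0
  step 2 · PE2,2: acc=0; fwd→0 fwd↓0
  step 3 · PE2,2: acc=0; fwd→0 fwd↓0
  step 4 · PE2,2: acc=95; fwd→95 fwd↓5
  step 5 · PE2,2: acc=129; fwd→129 fwd↓7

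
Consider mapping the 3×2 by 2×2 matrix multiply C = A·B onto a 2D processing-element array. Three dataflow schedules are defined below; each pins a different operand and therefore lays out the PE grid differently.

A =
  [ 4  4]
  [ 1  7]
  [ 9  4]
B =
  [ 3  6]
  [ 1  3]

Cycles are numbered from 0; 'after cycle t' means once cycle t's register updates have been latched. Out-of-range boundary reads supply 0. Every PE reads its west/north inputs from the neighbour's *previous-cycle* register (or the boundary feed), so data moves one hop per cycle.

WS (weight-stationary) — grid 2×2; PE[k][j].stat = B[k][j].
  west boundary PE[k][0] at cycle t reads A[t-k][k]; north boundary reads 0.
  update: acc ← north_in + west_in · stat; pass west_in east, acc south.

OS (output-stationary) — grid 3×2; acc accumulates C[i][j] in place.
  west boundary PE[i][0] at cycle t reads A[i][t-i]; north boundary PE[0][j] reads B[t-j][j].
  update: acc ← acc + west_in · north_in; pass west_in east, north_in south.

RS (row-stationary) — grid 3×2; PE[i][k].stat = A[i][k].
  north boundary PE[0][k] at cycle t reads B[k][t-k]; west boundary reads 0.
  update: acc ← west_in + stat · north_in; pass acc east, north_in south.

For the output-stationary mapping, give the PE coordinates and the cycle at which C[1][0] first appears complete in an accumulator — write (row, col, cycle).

(row, col, cycle) = (1, 0, 2)

OS — PE[1][0] is where C[1][0] collects:
  step 0 · PE1,0: acc=0; fwd→0 fwd↓0
  step 1 · PE1,0: acc=3; fwd→1 fwd↓3
  step 2 · PE1,0: acc=10; fwd→7 fwd↓1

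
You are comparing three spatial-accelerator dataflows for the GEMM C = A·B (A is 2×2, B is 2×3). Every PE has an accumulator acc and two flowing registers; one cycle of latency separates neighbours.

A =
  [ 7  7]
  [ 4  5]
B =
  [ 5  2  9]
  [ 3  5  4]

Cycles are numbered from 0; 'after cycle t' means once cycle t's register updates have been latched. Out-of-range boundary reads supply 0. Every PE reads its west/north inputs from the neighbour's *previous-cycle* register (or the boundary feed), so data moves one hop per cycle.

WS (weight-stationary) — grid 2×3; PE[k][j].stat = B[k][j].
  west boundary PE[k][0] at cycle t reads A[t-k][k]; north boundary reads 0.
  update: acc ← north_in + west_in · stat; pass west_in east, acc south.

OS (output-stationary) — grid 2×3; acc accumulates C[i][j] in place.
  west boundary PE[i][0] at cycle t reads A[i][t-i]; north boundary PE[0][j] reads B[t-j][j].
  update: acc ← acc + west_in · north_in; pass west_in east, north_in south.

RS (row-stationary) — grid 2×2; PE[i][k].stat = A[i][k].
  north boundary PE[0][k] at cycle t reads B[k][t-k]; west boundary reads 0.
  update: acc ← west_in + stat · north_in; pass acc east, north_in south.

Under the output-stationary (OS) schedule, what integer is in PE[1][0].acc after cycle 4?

OS (2×3). Following PE[1][0] plus its west/north inputs:
  t=0 PE[0][0]: acc=35 h=7 v=5
  t=0 PE[1][0]: acc=0 h=0 v=0
  t=1 PE[0][0]: acc=56 h=7 v=3
  t=1 PE[1][0]: acc=20 h=4 v=5
  t=2 PE[0][0]: acc=56 h=0 v=0
  t=2 PE[1][0]: acc=35 h=5 v=3
  t=3 PE[0][0]: acc=56 h=0 v=0
  t=3 PE[1][0]: acc=35 h=0 v=0
  t=4 PE[0][0]: acc=56 h=0 v=0
  t=4 PE[1][0]: acc=35 h=0 v=0

PE[1][0].acc = 35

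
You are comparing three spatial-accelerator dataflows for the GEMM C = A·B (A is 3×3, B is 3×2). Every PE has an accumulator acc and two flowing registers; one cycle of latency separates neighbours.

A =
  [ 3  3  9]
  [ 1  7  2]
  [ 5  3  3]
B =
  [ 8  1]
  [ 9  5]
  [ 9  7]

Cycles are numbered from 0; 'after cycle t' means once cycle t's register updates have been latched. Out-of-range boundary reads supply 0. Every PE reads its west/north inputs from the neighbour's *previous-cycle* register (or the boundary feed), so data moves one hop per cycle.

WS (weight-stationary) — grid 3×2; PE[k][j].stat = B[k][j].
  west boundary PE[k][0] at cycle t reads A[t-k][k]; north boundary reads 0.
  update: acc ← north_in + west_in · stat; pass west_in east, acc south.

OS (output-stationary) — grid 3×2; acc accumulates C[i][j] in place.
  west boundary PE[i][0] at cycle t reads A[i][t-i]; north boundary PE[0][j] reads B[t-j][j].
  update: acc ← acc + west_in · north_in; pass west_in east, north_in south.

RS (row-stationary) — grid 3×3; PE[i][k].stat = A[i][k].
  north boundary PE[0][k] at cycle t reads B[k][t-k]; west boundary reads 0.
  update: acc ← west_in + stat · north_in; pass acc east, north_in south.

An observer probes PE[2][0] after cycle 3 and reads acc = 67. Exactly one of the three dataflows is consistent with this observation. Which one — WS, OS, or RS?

dataflow = OS

WS (3×2 grid), PE[2][0]:
  c0 r2c0: 0 / 0 / 0
  c1 r2c0: 0 / 0 / 0
  c2 r2c0: 132 / 9 / 132
  c3 r2c0: 89 / 2 / 89
OS (3×2 grid), PE[2][0]:
  c0 r2c0: 0 / 0 / 0
  c1 r2c0: 0 / 0 / 0
  c2 r2c0: 40 / 5 / 8
  c3 r2c0: 67 / 3 / 9
RS (3×3 grid), PE[2][0]:
  c0 r2c0: 0 / 0 / 0
  c1 r2c0: 0 / 0 / 0
  c2 r2c0: 40 / 40 / 8
  c3 r2c0: 5 / 5 / 1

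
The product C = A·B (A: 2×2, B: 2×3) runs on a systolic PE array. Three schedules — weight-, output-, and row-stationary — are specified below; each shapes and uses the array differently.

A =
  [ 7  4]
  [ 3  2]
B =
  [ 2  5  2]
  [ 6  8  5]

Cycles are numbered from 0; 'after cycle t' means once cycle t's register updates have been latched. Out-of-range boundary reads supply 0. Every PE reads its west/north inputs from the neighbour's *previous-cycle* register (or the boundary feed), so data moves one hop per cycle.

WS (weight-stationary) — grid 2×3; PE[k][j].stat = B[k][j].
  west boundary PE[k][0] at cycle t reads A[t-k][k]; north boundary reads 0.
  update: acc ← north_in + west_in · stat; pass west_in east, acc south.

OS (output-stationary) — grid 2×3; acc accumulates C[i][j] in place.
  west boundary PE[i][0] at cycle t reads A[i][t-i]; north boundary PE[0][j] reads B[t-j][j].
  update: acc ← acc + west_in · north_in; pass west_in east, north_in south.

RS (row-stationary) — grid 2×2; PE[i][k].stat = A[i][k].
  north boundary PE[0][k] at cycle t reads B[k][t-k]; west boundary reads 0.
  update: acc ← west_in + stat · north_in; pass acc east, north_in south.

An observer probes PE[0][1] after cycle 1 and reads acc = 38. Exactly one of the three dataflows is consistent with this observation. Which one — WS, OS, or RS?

dataflow = RS

— WS: 2×3; PE[0][1] trace:
  step 0 · PE0,1: acc=0; fwd→0 fwd↓0
  step 1 · PE0,1: acc=35; fwd→7 fwd↓35
— OS: 2×3; PE[0][1] trace:
  step 0 · PE0,1: acc=0; fwd→0 fwd↓0
  step 1 · PE0,1: acc=35; fwd→7 fwd↓5
— RS: 2×2; PE[0][1] trace:
  step 0 · PE0,1: acc=0; fwd→0 fwd↓0
  step 1 · PE0,1: acc=38; fwd→38 fwd↓6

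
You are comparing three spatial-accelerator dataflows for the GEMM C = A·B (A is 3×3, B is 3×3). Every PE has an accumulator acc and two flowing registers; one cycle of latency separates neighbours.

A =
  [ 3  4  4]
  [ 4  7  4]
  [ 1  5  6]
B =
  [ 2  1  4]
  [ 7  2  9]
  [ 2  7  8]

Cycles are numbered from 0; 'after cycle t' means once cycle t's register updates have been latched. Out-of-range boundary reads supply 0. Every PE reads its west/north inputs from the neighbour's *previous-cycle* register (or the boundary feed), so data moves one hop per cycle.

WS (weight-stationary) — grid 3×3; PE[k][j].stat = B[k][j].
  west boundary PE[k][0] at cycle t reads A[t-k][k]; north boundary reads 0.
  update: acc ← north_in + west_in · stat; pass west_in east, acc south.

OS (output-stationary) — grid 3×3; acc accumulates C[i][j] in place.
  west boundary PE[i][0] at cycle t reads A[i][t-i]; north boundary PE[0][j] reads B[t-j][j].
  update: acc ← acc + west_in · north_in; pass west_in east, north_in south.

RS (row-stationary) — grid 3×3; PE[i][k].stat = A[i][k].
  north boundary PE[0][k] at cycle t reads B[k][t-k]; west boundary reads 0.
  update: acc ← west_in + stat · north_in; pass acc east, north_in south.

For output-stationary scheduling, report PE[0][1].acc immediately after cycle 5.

OS 3×3: PE[0][1] cycle-by-cycle (with neighbour feeds):
  @0  [0,0]  acc 6  |  →3  ↓2
  @0  [0,1]  acc 0  |  →0  ↓0
  @1  [0,0]  acc 34  |  →4  ↓7
  @1  [0,1]  acc 3  |  →3  ↓1
  @2  [0,0]  acc 42  |  →4  ↓2
  @2  [0,1]  acc 11  |  →4  ↓2
  @3  [0,0]  acc 42  |  →0  ↓0
  @3  [0,1]  acc 39  |  →4  ↓7
  @4  [0,0]  acc 42  |  →0  ↓0
  @4  [0,1]  acc 39  |  →0  ↓0
  @5  [0,0]  acc 42  |  →0  ↓0
  @5  [0,1]  acc 39  |  →0  ↓0

PE[0][1].acc = 39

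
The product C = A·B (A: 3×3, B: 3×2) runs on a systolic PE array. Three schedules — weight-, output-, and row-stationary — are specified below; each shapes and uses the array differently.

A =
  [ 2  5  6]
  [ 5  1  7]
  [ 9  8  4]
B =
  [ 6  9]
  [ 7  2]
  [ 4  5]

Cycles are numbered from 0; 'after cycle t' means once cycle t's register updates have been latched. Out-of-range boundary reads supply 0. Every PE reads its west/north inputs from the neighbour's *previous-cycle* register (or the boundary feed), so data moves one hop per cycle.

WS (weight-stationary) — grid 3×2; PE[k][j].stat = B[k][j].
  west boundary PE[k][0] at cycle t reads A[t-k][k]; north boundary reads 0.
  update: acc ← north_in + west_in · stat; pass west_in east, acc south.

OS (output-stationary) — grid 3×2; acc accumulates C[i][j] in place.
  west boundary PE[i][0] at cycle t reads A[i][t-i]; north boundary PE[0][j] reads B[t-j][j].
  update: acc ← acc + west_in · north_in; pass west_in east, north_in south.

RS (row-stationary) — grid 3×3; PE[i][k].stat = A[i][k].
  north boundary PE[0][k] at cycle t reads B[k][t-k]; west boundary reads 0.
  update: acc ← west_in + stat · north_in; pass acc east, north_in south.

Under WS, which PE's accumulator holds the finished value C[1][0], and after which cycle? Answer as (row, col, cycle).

Under WS, C[1][0] lands at PE[2][0]:
  t=0 PE[2][0]: acc=0 h=0 v=0
  t=1 PE[2][0]: acc=0 h=0 v=0
  t=2 PE[2][0]: acc=71 h=6 v=71
  t=3 PE[2][0]: acc=65 h=7 v=65

(row, col, cycle) = (2, 0, 3)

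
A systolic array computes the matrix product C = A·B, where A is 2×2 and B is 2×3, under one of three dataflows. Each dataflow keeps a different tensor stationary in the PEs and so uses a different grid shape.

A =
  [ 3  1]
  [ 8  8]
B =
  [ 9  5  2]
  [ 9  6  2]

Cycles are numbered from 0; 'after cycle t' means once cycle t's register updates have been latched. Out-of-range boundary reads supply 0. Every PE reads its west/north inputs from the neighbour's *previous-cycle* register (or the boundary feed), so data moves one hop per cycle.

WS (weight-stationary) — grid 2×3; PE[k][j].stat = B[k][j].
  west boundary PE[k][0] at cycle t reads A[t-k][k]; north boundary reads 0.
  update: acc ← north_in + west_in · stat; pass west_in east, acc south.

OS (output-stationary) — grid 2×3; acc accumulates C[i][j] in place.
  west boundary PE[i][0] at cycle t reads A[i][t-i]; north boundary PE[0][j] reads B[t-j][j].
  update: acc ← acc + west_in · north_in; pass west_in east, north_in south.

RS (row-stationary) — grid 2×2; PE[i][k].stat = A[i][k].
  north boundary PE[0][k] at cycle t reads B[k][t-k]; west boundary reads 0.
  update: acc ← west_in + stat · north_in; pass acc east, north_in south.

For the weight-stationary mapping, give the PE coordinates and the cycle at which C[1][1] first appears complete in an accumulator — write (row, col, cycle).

(row, col, cycle) = (1, 1, 3)

WS — PE[1][1] is where C[1][1] collects:
  cycle 0: PE[1][1] → acc 0, east 0, south 0
  cycle 1: PE[1][1] → acc 0, east 0, south 0
  cycle 2: PE[1][1] → acc 21, east 1, south 21
  cycle 3: PE[1][1] → acc 88, east 8, south 88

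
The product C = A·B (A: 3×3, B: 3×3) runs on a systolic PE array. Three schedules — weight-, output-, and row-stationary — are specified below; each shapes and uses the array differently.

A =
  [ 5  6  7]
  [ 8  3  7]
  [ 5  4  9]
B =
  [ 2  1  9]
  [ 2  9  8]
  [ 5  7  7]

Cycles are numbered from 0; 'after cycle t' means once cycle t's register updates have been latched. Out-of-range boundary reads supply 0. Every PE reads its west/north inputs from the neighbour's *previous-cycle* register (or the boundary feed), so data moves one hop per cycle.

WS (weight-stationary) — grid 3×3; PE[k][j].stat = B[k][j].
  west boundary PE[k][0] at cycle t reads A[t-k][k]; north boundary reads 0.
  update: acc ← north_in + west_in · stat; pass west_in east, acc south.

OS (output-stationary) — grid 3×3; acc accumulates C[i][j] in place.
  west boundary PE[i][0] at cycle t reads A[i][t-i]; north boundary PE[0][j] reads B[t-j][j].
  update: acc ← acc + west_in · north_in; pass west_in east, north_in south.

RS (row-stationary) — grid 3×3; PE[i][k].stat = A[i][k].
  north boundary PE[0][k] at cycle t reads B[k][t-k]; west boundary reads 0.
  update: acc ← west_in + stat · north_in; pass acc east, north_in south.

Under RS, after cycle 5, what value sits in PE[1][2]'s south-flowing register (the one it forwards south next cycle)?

Tracing RS — 3×3 array, target PE[1][2]:
  step 0 · PE0,2: acc=0; fwd→0 fwd↓0
  step 0 · PE1,1: acc=0; fwd→0 fwd↓0
  step 0 · PE1,2: acc=0; fwd→0 fwd↓0
  step 1 · PE0,2: acc=0; fwd→0 fwd↓0
  step 1 · PE1,1: acc=0; fwd→0 fwd↓0
  step 1 · PE1,2: acc=0; fwd→0 fwd↓0
  step 2 · PE0,2: acc=57; fwd→57 fwd↓5
  step 2 · PE1,1: acc=22; fwd→22 fwd↓2
  step 2 · PE1,2: acc=0; fwd→0 fwd↓0
  step 3 · PE0,2: acc=108; fwd→108 fwd↓7
  step 3 · PE1,1: acc=35; fwd→35 fwd↓9
  step 3 · PE1,2: acc=57; fwd→57 fwd↓5
  step 4 · PE0,2: acc=142; fwd→142 fwd↓7
  step 4 · PE1,1: acc=96; fwd→96 fwd↓8
  step 4 · PE1,2: acc=84; fwd→84 fwd↓7
  step 5 · PE0,2: acc=0; fwd→0 fwd↓0
  step 5 · PE1,1: acc=0; fwd→0 fwd↓0
  step 5 · PE1,2: acc=145; fwd→145 fwd↓7

register = 7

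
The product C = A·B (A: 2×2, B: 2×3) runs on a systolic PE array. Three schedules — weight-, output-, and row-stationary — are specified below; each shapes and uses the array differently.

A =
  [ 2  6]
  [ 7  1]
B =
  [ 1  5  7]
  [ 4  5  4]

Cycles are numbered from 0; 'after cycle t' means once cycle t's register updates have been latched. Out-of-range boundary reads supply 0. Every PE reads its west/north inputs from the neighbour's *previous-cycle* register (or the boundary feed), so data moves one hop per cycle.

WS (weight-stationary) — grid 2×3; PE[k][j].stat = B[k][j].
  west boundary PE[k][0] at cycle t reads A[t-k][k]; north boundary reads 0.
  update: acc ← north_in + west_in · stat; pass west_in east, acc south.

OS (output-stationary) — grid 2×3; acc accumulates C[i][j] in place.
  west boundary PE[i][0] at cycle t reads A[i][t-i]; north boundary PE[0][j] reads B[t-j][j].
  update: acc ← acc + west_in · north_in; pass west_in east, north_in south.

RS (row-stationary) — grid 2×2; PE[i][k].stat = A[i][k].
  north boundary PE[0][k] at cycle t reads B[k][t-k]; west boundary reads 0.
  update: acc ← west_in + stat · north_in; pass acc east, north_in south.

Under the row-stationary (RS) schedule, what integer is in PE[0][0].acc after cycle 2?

PE[0][0].acc = 14

Tracing RS — 2×2 array, target PE[0][0]:
  @0  [0,0]  acc 2  |  →2  ↓1
  @1  [0,0]  acc 10  |  →10  ↓5
  @2  [0,0]  acc 14  |  →14  ↓7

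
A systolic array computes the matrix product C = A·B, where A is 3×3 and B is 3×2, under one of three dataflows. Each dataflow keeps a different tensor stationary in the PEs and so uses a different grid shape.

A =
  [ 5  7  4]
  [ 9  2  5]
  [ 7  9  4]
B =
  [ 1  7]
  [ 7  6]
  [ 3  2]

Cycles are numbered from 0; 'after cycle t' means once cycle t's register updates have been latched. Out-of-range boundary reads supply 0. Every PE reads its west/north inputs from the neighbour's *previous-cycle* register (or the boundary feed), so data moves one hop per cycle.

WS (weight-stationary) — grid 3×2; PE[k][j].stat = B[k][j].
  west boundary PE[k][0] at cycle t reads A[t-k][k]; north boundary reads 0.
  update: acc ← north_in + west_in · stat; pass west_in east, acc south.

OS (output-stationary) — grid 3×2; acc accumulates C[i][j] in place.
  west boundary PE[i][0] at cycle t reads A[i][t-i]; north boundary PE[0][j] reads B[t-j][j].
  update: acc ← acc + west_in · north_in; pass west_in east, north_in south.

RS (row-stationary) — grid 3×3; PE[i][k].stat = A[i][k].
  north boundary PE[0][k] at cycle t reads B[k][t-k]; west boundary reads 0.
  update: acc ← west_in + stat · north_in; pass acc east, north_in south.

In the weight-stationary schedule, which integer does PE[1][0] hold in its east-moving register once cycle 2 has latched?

register = 2

Tracing WS — 3×2 array, target PE[1][0]:
  t=0 PE[0][0]: acc=5 h=5 v=5
  t=0 PE[1][0]: acc=0 h=0 v=0
  t=1 PE[0][0]: acc=9 h=9 v=9
  t=1 PE[1][0]: acc=54 h=7 v=54
  t=2 PE[0][0]: acc=7 h=7 v=7
  t=2 PE[1][0]: acc=23 h=2 v=23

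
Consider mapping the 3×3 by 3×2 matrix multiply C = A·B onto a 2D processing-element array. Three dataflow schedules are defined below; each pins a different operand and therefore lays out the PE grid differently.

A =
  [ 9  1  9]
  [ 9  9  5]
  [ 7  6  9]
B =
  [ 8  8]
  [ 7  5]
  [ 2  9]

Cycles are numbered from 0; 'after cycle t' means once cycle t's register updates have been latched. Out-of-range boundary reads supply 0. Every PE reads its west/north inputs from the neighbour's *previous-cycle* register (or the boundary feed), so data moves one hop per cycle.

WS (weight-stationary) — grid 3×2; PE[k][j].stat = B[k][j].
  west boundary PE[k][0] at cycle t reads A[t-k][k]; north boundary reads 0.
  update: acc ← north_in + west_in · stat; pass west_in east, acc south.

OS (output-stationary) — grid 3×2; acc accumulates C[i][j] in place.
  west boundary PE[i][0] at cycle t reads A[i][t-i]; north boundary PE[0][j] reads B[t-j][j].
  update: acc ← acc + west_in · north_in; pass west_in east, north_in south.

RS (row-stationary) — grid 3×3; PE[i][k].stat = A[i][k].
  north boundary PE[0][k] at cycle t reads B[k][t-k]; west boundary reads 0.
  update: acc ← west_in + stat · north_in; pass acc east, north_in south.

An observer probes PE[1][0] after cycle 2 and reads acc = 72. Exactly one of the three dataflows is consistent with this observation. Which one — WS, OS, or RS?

WS (3×2 grid), PE[1][0]:
  step 0 · PE1,0: acc=0; fwd→0 fwd↓0
  step 1 · PE1,0: acc=79; fwd→1 fwd↓79
  step 2 · PE1,0: acc=135; fwd→9 fwd↓135
OS (3×2 grid), PE[1][0]:
  step 0 · PE1,0: acc=0; fwd→0 fwd↓0
  step 1 · PE1,0: acc=72; fwd→9 fwd↓8
  step 2 · PE1,0: acc=135; fwd→9 fwd↓7
RS (3×3 grid), PE[1][0]:
  step 0 · PE1,0: acc=0; fwd→0 fwd↓0
  step 1 · PE1,0: acc=72; fwd→72 fwd↓8
  step 2 · PE1,0: acc=72; fwd→72 fwd↓8

dataflow = RS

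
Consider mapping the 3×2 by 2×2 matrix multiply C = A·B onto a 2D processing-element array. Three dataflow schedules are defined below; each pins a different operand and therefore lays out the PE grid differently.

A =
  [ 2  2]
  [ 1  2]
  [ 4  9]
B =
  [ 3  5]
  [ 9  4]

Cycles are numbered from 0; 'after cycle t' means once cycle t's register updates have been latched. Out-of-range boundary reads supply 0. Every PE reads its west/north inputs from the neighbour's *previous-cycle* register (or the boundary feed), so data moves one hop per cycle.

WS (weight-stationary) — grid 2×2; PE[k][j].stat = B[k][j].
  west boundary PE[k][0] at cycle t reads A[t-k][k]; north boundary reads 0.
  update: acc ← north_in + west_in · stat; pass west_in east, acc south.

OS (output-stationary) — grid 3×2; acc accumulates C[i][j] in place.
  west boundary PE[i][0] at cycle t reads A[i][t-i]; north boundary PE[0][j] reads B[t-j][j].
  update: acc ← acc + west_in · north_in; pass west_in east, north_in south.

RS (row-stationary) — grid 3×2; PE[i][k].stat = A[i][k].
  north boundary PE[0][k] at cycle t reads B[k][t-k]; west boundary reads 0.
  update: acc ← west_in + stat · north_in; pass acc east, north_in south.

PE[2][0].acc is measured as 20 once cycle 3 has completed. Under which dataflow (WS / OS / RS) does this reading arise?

WS: PE[2][0] is outside its 2×2 grid.
— OS: 3×2; PE[2][0] trace:
  0: (2,0).acc=0  regs=<0,0>
  1: (2,0).acc=0  regs=<0,0>
  2: (2,0).acc=12  regs=<4,3>
  3: (2,0).acc=93  regs=<9,9>
— RS: 3×2; PE[2][0] trace:
  0: (2,0).acc=0  regs=<0,0>
  1: (2,0).acc=0  regs=<0,0>
  2: (2,0).acc=12  regs=<12,3>
  3: (2,0).acc=20  regs=<20,5>

dataflow = RS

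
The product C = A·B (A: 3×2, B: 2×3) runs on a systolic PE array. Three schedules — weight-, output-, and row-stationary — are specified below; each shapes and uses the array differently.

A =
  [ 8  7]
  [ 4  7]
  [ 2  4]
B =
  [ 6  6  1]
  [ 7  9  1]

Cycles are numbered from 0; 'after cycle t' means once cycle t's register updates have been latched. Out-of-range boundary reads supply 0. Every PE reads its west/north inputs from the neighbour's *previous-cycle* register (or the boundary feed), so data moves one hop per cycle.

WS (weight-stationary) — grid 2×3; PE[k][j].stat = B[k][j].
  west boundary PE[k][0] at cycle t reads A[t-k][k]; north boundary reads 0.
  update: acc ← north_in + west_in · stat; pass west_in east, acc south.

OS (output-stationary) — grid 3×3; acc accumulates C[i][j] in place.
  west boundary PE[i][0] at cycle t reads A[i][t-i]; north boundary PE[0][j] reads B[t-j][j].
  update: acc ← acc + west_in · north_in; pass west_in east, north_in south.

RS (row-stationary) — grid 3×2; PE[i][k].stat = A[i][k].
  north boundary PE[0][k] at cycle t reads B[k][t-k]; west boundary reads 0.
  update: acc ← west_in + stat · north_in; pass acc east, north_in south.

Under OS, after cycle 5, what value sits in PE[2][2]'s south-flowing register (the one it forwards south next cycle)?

OS 3×3: PE[2][2] cycle-by-cycle (with neighbour feeds):
  @0  [1,2]  acc 0  |  →0  ↓0
  @0  [2,1]  acc 0  |  →0  ↓0
  @0  [2,2]  acc 0  |  →0  ↓0
  @1  [1,2]  acc 0  |  →0  ↓0
  @1  [2,1]  acc 0  |  →0  ↓0
  @1  [2,2]  acc 0  |  →0  ↓0
  @2  [1,2]  acc 0  |  →0  ↓0
  @2  [2,1]  acc 0  |  →0  ↓0
  @2  [2,2]  acc 0  |  →0  ↓0
  @3  [1,2]  acc 4  |  →4  ↓1
  @3  [2,1]  acc 12  |  →2  ↓6
  @3  [2,2]  acc 0  |  →0  ↓0
  @4  [1,2]  acc 11  |  →7  ↓1
  @4  [2,1]  acc 48  |  →4  ↓9
  @4  [2,2]  acc 2  |  →2  ↓1
  @5  [1,2]  acc 11  |  →0  ↓0
  @5  [2,1]  acc 48  |  →0  ↓0
  @5  [2,2]  acc 6  |  →4  ↓1

register = 1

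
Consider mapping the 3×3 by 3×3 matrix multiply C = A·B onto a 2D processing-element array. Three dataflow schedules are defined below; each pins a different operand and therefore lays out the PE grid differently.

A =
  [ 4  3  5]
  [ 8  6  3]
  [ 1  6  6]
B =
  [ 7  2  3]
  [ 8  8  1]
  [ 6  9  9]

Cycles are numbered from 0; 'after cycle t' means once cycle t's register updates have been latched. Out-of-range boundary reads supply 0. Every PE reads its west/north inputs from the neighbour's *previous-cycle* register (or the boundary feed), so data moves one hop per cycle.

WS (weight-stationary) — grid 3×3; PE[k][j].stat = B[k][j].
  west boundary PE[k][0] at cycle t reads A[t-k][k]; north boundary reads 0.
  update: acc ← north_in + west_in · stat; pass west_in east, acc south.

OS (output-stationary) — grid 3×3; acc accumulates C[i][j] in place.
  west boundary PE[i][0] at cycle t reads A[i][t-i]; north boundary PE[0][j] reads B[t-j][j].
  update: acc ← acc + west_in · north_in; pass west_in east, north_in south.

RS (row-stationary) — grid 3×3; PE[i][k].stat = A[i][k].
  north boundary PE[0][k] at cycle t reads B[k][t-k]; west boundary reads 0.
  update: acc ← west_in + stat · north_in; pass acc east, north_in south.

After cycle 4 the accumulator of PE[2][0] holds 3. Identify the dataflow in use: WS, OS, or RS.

dataflow = RS

Under WS (3×3), PE[2][0]:
  cycle 0: PE[2][0] → acc 0, east 0, south 0
  cycle 1: PE[2][0] → acc 0, east 0, south 0
  cycle 2: PE[2][0] → acc 82, east 5, south 82
  cycle 3: PE[2][0] → acc 122, east 3, south 122
  cycle 4: PE[2][0] → acc 91, east 6, south 91
Under OS (3×3), PE[2][0]:
  cycle 0: PE[2][0] → acc 0, east 0, south 0
  cycle 1: PE[2][0] → acc 0, east 0, south 0
  cycle 2: PE[2][0] → acc 7, east 1, south 7
  cycle 3: PE[2][0] → acc 55, east 6, south 8
  cycle 4: PE[2][0] → acc 91, east 6, south 6
Under RS (3×3), PE[2][0]:
  cycle 0: PE[2][0] → acc 0, east 0, south 0
  cycle 1: PE[2][0] → acc 0, east 0, south 0
  cycle 2: PE[2][0] → acc 7, east 7, south 7
  cycle 3: PE[2][0] → acc 2, east 2, south 2
  cycle 4: PE[2][0] → acc 3, east 3, south 3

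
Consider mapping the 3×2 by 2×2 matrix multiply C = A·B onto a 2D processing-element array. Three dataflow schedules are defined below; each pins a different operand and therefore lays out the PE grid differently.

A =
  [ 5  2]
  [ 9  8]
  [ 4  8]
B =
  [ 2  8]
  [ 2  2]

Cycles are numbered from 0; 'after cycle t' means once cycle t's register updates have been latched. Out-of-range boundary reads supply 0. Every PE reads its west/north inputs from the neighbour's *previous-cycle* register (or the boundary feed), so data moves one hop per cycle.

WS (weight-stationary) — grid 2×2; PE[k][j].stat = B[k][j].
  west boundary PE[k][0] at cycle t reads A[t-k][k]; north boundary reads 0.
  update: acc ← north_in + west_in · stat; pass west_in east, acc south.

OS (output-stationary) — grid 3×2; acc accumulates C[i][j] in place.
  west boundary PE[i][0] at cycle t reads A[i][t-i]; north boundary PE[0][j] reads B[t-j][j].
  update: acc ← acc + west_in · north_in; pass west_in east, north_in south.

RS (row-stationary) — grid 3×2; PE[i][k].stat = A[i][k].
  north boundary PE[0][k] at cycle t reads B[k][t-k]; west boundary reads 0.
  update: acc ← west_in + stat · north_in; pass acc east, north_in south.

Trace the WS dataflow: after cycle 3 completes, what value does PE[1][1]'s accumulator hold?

WS 2×2: PE[1][1] cycle-by-cycle (with neighbour feeds):
  [0] (0,1) acc=0 (h:0 v:0)
  [0] (1,0) acc=0 (h:0 v:0)
  [0] (1,1) acc=0 (h:0 v:0)
  [1] (0,1) acc=40 (h:5 v:40)
  [1] (1,0) acc=14 (h:2 v:14)
  [1] (1,1) acc=0 (h:0 v:0)
  [2] (0,1) acc=72 (h:9 v:72)
  [2] (1,0) acc=34 (h:8 v:34)
  [2] (1,1) acc=44 (h:2 v:44)
  [3] (0,1) acc=32 (h:4 v:32)
  [3] (1,0) acc=24 (h:8 v:24)
  [3] (1,1) acc=88 (h:8 v:88)

PE[1][1].acc = 88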